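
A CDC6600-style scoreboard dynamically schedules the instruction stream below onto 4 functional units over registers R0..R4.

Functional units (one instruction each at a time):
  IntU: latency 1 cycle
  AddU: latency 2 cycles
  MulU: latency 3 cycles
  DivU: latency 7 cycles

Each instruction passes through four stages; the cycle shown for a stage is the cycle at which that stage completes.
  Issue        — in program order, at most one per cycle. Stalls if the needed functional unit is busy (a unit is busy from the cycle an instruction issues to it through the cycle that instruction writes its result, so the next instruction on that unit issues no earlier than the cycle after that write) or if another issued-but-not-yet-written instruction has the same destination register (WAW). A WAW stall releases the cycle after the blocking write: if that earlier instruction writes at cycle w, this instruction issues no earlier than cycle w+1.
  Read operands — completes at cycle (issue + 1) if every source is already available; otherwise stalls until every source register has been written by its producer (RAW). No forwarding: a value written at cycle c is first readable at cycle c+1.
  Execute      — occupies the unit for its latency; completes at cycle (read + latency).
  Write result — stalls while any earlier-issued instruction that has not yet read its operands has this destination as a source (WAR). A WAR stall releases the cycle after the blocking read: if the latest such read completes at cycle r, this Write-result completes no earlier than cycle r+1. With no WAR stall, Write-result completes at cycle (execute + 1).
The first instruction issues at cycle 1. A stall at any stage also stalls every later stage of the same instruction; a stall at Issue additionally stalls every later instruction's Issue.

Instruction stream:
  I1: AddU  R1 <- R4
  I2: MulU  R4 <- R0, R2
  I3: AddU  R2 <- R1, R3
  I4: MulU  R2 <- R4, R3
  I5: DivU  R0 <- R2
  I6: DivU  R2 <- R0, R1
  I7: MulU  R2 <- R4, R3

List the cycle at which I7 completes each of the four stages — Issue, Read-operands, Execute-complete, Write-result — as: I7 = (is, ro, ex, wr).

I7 = (36, 37, 40, 41)

t=1  issue I1 (AddU)
t=2  I1 read-ops | issue I2 (MulU)
t=3  I2 read-ops
t=4  I1 finished on AddU
t=5  I1→R1
t=6  I2 finished on MulU | issue I3 (AddU)
t=7  I2→R4 | I3 read-ops
t=9  I3 finished on AddU
t=10  I3→R2
t=11  issue I4 (MulU)
t=12  I4 read-ops | issue I5 (DivU)
t=15  I4 finished on MulU
t=16  I4→R2
t=17  I5 read-ops
t=24  I5 finished on DivU
t=25  I5→R0
t=26  issue I6 (DivU)
t=27  I6 read-ops
t=34  I6 finished on DivU
t=35  I6→R2
t=36  issue I7 (MulU)
t=37  I7 read-ops
t=40  I7 finished on MulU
t=41  I7→R2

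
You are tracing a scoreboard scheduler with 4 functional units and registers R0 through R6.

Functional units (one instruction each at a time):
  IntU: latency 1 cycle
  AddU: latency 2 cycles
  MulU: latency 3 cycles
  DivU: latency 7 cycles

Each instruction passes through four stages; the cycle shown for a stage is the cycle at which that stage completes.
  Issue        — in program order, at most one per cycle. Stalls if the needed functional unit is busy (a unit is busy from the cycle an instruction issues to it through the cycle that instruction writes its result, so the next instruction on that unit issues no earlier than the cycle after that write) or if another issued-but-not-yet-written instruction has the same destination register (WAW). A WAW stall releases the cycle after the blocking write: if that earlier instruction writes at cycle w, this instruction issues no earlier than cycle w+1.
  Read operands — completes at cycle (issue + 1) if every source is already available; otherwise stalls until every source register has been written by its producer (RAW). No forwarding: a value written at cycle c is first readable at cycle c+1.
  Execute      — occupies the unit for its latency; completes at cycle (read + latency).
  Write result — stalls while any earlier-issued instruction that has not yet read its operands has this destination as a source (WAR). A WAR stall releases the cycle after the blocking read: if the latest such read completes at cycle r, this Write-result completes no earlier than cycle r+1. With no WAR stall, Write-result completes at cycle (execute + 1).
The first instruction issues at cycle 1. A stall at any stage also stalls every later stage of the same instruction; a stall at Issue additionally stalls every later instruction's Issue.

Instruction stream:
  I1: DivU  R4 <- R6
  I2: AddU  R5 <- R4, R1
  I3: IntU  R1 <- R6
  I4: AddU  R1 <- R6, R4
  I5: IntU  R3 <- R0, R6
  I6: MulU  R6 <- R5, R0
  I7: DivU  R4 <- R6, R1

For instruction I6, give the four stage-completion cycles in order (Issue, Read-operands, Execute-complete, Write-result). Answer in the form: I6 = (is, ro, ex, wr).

t=1  I1→DivU
t=2  I1 RO, I2→AddU
t=3  I3→IntU
t=4  I3 RO
t=5  I3 EX
t=9  I1 EX
t=10  I1 WR R4
t=11  I2 RO
t=12  I3 WR R1
t=13  I2 EX
t=14  I2 WR R5
t=15  I4→AddU
t=16  I4 RO, I5→IntU
t=17  I5 RO, I6→MulU
t=18  I4 EX, I5 EX, I6 RO, I7→DivU
t=19  I4 WR R1, I5 WR R3
t=21  I6 EX
t=22  I6 WR R6
t=23  I7 RO
t=30  I7 EX
t=31  I7 WR R4

I6 = (17, 18, 21, 22)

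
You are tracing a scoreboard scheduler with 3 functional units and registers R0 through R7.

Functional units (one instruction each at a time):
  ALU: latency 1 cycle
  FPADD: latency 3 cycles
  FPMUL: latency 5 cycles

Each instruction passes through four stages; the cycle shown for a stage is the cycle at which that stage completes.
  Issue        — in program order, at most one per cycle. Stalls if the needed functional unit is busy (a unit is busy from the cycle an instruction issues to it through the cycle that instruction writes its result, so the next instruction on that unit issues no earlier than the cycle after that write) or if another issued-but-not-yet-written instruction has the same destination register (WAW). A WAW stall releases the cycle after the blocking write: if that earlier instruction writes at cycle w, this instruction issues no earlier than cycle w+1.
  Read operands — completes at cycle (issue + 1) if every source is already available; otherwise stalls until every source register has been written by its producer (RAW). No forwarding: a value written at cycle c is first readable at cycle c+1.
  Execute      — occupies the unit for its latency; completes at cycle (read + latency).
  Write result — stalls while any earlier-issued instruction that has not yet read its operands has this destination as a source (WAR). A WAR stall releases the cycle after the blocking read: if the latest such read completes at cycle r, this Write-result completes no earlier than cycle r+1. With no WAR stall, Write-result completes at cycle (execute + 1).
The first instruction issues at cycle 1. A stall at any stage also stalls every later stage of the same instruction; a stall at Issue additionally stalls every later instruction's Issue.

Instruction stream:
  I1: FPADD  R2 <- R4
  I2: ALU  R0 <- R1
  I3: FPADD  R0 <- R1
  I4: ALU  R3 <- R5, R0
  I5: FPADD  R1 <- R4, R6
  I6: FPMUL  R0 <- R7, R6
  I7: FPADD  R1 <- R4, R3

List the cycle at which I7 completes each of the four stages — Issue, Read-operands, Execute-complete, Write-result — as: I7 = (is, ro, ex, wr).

t=1  I1 issues→FPADD
t=2  I1 reads | I2 issues→ALU
t=3  I2 reads
t=4  I2 exec-done
t=5  I1 exec-done | I2 writes R0
t=6  I1 writes R2
t=7  I3 issues→FPADD
t=8  I3 reads | I4 issues→ALU
t=11  I3 exec-done
t=12  I3 writes R0
t=13  I4 reads | I5 issues→FPADD
t=14  I4 exec-done | I5 reads | I6 issues→FPMUL
t=15  I4 writes R3 | I6 reads
t=17  I5 exec-done
t=18  I5 writes R1
t=19  I7 issues→FPADD
t=20  I6 exec-done | I7 reads
t=21  I6 writes R0
t=23  I7 exec-done
t=24  I7 writes R1

I7 = (19, 20, 23, 24)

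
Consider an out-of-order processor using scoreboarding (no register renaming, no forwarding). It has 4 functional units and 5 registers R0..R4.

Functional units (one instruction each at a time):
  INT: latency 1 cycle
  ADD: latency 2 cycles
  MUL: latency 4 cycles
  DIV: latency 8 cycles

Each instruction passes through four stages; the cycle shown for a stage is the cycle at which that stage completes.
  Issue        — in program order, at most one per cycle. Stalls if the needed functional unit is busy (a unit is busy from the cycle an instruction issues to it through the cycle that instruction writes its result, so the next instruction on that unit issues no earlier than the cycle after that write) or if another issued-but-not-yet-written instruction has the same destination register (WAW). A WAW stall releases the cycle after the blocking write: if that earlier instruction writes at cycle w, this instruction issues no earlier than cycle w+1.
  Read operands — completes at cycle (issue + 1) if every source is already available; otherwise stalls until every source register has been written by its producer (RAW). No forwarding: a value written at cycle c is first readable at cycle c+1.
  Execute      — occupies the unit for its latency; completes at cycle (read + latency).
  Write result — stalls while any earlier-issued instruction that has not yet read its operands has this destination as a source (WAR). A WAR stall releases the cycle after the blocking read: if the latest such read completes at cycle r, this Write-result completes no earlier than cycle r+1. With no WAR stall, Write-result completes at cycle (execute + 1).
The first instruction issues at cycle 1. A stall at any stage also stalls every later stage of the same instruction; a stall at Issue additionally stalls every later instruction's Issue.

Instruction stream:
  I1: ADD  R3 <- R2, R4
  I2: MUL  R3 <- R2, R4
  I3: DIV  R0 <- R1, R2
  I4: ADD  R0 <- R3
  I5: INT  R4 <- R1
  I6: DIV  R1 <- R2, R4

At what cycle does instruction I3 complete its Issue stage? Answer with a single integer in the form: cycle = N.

cycle = 7

I1 -> (1, 2, 4, 5)
I2 -> (6, 7, 11, 12)  // WAW R3: wait I1 write@5
I3 -> (7, 8, 16, 17)
I4 -> (18, 19, 21, 22)  // WAW R0: wait I3 write@17
I5 -> (19, 20, 21, 22)
I6 -> (20, 23, 31, 32)  // RAW R4: wait I5 write@22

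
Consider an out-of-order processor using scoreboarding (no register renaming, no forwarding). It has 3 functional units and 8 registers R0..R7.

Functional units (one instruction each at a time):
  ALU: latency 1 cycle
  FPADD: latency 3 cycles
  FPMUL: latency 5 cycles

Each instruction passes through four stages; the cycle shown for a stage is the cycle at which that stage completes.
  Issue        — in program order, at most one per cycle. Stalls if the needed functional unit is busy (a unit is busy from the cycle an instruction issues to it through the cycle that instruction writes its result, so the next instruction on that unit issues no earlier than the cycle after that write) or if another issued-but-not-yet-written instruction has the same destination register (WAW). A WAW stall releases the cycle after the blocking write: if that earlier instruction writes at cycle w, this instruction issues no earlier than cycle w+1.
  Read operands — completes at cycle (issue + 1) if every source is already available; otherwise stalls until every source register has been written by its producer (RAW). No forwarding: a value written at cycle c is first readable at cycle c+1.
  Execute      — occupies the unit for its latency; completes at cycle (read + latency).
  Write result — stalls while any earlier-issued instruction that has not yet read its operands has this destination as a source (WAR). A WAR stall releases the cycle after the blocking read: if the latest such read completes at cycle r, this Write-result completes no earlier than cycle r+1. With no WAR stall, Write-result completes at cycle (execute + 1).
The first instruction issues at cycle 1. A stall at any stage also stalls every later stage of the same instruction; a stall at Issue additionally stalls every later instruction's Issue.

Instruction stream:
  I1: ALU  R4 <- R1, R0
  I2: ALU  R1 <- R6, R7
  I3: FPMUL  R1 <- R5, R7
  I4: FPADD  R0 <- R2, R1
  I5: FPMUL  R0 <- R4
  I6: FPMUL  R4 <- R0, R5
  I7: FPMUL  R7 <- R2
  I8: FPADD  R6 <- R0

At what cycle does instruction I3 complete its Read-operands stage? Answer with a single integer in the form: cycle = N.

  I1 | 1 | 2 | 3 | 4
  I2 | 5 | 6 | 7 | 8   struct: ALU busy until I1 writes@4
  I3 | 9 | 10 | 15 | 16   WAW R1: wait I2 write@8
  I4 | 10 | 17 | 20 | 21   RAW R1: wait I3 write@16
  I5 | 22 | 23 | 28 | 29   WAW R0: wait I4 write@21
  I6 | 30 | 31 | 36 | 37   struct: FPMUL busy until I5 writes@29
  I7 | 38 | 39 | 44 | 45   struct: FPMUL busy until I6 writes@37
  I8 | 39 | 40 | 43 | 44

cycle = 10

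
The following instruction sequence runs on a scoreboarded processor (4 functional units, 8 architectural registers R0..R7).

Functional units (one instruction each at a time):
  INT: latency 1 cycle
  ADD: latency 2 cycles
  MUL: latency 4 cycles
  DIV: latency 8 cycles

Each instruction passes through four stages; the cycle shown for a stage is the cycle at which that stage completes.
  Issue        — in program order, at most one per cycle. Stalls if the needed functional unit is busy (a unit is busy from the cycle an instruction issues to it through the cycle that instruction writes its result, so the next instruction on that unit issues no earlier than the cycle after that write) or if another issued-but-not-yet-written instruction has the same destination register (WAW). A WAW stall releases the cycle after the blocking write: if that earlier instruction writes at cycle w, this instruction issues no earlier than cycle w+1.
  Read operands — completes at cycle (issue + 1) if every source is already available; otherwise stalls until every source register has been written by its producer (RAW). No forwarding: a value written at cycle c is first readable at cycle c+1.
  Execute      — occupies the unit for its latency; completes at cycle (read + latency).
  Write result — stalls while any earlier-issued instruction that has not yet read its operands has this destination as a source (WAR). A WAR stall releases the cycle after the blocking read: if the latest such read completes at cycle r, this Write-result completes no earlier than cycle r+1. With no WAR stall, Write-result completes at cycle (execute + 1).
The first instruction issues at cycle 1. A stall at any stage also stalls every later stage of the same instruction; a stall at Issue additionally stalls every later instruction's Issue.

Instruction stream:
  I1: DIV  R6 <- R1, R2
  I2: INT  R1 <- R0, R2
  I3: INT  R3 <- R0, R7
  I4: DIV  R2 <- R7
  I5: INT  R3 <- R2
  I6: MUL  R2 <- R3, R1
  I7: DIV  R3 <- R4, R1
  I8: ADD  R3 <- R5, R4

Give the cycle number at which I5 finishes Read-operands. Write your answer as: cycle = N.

I1  is:1  ro:2  ex:10  wr:11
I2  is:2  ro:3  ex:4  wr:5
I3  is:6  ro:7  ex:8  wr:9  — struct: INT busy until I2 writes@5
I4  is:12  ro:13  ex:21  wr:22  — struct: DIV busy until I1 writes@11
I5  is:13  ro:23  ex:24  wr:25  — RAW R2: wait I4 write@22
I6  is:23  ro:26  ex:30  wr:31  — WAW R2: wait I4 write@22, RAW R3: wait I5 write@25
I7  is:26  ro:27  ex:35  wr:36  — WAW R3: wait I5 write@25
I8  is:37  ro:38  ex:40  wr:41  — WAW R3: wait I7 write@36

cycle = 23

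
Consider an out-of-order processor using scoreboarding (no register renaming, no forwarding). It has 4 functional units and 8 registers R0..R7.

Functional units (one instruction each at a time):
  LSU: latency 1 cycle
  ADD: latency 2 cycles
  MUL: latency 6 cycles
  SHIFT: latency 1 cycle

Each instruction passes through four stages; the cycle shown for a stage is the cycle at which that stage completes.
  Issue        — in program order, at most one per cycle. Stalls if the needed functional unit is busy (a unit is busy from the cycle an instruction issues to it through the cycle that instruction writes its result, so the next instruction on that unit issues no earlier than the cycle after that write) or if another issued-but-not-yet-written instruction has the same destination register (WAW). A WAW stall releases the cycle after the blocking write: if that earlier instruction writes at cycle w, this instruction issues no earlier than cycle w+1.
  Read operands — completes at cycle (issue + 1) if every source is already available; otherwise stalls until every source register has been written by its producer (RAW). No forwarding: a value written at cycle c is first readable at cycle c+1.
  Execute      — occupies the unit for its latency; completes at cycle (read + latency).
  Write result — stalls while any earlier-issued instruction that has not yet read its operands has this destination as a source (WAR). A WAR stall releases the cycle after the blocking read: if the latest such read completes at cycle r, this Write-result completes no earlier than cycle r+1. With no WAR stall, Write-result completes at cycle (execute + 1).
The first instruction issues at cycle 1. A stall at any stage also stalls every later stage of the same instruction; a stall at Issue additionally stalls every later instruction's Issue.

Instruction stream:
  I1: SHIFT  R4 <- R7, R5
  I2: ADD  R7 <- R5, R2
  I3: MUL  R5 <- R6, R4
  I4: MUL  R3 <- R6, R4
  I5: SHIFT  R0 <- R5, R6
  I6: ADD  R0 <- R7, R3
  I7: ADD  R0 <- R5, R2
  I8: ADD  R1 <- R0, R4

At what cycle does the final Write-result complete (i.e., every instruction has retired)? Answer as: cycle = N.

cycle = 35

  I1 | 1 | 2 | 3 | 4
  I2 | 2 | 3 | 5 | 6
  I3 | 3 | 5 | 11 | 12   RAW R4: wait I1 write@4
  I4 | 13 | 14 | 20 | 21   struct: MUL busy until I3 writes@12
  I5 | 14 | 15 | 16 | 17
  I6 | 18 | 22 | 24 | 25   WAW R0: wait I5 write@17 · RAW R3: wait I4 write@21
  I7 | 26 | 27 | 29 | 30   struct: ADD busy until I6 writes@25
  I8 | 31 | 32 | 34 | 35   struct: ADD busy until I7 writes@30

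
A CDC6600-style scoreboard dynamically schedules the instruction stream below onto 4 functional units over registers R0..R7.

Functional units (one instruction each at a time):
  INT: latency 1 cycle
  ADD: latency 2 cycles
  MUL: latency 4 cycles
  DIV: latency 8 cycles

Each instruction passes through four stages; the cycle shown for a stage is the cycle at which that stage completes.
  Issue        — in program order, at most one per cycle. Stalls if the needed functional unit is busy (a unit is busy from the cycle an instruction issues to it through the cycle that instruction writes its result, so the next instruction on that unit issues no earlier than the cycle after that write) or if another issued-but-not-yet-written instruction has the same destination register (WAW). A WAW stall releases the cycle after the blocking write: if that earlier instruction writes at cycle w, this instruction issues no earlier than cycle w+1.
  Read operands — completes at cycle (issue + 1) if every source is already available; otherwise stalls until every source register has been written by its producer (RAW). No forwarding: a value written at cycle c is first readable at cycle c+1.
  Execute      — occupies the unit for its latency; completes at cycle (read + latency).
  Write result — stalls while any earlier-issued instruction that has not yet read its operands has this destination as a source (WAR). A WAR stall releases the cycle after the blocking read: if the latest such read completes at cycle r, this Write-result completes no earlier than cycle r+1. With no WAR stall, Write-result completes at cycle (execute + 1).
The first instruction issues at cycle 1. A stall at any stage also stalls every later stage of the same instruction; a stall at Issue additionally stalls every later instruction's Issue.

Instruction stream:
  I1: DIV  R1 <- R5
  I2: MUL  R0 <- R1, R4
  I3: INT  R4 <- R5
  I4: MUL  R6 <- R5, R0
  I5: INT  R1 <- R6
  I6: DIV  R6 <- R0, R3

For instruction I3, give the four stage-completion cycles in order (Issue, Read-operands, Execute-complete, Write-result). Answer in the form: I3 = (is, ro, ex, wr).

I1 -> (1, 2, 10, 11)
I2 -> (2, 12, 16, 17)  // RAW R1: wait I1 write@11
I3 -> (3, 4, 5, 13)  // WAR R4: wait I2 read@12
I4 -> (18, 19, 23, 24)  // struct: MUL busy until I2 writes@17
I5 -> (19, 25, 26, 27)  // RAW R6: wait I4 write@24
I6 -> (25, 26, 34, 35)  // WAW R6: wait I4 write@24

I3 = (3, 4, 5, 13)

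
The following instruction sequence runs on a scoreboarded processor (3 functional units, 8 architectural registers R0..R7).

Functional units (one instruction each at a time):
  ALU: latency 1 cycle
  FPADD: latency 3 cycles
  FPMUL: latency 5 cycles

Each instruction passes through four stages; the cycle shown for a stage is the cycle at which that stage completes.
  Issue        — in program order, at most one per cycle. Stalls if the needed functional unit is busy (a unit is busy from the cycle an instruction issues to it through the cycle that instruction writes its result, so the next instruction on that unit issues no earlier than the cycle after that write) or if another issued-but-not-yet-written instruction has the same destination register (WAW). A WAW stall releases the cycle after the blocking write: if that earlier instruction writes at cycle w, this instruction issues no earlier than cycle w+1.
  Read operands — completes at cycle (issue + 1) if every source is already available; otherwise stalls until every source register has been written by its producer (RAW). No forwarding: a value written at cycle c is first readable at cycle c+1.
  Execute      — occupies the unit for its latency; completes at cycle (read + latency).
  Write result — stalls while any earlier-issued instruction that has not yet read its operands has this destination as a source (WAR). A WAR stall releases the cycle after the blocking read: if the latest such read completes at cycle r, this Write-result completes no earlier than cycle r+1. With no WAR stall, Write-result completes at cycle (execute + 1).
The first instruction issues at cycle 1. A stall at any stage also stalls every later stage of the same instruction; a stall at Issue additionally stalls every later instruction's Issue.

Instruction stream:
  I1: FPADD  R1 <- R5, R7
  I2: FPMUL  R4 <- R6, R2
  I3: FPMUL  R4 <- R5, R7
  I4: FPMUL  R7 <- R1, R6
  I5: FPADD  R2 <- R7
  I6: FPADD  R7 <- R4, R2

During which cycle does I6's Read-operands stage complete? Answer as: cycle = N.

[I1] 1/2/5/6
[I2] 2/3/8/9
[I3] 10/11/16/17  (struct: FPMUL busy until I2 writes@9)
[I4] 18/19/24/25  (struct: FPMUL busy until I3 writes@17)
[I5] 19/26/29/30  (RAW R7: wait I4 write@25)
[I6] 31/32/35/36  (struct: FPADD busy until I5 writes@30)

cycle = 32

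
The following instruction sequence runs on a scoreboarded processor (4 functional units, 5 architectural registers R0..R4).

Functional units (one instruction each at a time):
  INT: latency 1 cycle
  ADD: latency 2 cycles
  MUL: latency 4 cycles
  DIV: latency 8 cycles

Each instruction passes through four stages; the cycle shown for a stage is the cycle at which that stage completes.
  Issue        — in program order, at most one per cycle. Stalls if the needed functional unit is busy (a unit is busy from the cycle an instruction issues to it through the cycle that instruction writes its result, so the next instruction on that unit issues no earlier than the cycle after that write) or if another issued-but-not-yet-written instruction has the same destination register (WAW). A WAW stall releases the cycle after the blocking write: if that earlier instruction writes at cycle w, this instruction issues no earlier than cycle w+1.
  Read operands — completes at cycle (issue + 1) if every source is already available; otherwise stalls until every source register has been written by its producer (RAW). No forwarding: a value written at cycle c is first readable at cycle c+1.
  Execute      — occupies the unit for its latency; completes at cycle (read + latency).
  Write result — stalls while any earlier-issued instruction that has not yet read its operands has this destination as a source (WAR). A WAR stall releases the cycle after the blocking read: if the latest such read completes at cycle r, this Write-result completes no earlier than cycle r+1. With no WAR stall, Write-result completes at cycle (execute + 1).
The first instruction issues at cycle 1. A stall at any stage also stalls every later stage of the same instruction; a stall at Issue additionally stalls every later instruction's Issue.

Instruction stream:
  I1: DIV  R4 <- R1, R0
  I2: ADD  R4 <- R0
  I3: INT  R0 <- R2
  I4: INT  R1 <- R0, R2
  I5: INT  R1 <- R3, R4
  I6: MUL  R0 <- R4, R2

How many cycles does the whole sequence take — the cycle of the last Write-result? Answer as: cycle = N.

cycle 1: I1 dispatched to DIV
cycle 2: I1 operands ready
cycle 10: I1 complete
cycle 11: R4←I1
cycle 12: I2 dispatched to ADD
cycle 13: I2 operands ready | I3 dispatched to INT
cycle 14: I3 operands ready
cycle 15: I2 complete | I3 complete
cycle 16: R4←I2 | R0←I3
cycle 17: I4 dispatched to INT
cycle 18: I4 operands ready
cycle 19: I4 complete
cycle 20: R1←I4
cycle 21: I5 dispatched to INT
cycle 22: I5 operands ready | I6 dispatched to MUL
cycle 23: I5 complete | I6 operands ready
cycle 24: R1←I5
cycle 27: I6 complete
cycle 28: R0←I6

cycle = 28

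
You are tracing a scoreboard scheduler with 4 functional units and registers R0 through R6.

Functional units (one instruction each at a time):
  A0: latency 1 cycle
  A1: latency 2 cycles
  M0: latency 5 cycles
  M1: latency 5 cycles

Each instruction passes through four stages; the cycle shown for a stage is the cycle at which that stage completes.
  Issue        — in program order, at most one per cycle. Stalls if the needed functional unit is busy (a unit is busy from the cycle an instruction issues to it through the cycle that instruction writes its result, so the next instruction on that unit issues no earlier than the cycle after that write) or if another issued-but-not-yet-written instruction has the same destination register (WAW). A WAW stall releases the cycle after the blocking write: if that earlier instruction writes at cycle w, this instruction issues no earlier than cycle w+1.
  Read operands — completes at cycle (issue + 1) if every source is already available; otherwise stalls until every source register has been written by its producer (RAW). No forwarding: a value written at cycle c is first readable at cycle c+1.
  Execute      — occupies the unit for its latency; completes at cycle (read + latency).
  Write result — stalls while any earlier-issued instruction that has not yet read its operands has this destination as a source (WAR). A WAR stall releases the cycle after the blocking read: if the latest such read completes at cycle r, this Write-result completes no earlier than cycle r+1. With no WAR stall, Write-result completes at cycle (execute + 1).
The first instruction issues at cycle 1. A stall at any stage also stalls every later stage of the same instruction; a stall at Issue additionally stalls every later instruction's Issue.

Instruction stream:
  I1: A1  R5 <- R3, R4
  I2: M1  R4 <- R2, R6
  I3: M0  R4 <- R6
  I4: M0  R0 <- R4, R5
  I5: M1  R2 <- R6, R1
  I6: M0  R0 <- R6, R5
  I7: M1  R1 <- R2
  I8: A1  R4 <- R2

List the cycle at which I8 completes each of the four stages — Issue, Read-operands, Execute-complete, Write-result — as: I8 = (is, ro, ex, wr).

t=1  issue I1 (A1)
t=2  I1 read-ops; issue I2 (M1)
t=3  I2 read-ops
t=4  I1 finished on A1
t=5  I1→R5
t=8  I2 finished on M1
t=9  I2→R4
t=10  issue I3 (M0)
t=11  I3 read-ops
t=16  I3 finished on M0
t=17  I3→R4
t=18  issue I4 (M0)
t=19  I4 read-ops; issue I5 (M1)
t=20  I5 read-ops
t=24  I4 finished on M0
t=25  I4→R0; I5 finished on M1
t=26  I5→R2; issue I6 (M0)
t=27  I6 read-ops; issue I7 (M1)
t=28  I7 read-ops; issue I8 (A1)
t=29  I8 read-ops
t=31  I8 finished on A1
t=32  I6 finished on M0; I8→R4
t=33  I6→R0; I7 finished on M1
t=34  I7→R1

I8 = (28, 29, 31, 32)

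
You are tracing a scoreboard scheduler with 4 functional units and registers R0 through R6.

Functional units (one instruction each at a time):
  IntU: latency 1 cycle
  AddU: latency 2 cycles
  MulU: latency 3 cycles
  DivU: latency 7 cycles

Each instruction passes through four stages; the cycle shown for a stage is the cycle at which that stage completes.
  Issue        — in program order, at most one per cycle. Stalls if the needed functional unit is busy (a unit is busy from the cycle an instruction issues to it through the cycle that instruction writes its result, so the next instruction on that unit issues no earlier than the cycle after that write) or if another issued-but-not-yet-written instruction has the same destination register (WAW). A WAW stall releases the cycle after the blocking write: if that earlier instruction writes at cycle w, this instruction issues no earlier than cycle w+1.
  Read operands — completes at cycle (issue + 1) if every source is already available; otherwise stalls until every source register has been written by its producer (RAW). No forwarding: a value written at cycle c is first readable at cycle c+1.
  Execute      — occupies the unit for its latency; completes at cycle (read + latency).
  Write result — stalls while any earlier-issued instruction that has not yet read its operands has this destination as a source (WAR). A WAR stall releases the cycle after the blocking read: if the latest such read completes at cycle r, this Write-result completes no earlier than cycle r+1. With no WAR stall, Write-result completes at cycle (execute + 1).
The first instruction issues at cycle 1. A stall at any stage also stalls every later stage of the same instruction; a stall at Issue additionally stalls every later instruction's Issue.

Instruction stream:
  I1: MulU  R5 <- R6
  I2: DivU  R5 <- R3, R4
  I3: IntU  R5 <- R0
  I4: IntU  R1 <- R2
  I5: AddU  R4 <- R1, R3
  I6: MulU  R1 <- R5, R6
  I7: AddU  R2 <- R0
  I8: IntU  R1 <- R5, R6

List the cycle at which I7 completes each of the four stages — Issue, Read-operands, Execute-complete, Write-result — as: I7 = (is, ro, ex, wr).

I1 -> (1, 2, 5, 6)
I2 -> (7, 8, 15, 16)  // WAW R5: wait I1 write@6
I3 -> (17, 18, 19, 20)  // WAW R5: wait I2 write@16
I4 -> (21, 22, 23, 24)  // struct: IntU busy until I3 writes@20
I5 -> (22, 25, 27, 28)  // RAW R1: wait I4 write@24
I6 -> (25, 26, 29, 30)  // WAW R1: wait I4 write@24
I7 -> (29, 30, 32, 33)  // struct: AddU busy until I5 writes@28
I8 -> (31, 32, 33, 34)  // WAW R1: wait I6 write@30

I7 = (29, 30, 32, 33)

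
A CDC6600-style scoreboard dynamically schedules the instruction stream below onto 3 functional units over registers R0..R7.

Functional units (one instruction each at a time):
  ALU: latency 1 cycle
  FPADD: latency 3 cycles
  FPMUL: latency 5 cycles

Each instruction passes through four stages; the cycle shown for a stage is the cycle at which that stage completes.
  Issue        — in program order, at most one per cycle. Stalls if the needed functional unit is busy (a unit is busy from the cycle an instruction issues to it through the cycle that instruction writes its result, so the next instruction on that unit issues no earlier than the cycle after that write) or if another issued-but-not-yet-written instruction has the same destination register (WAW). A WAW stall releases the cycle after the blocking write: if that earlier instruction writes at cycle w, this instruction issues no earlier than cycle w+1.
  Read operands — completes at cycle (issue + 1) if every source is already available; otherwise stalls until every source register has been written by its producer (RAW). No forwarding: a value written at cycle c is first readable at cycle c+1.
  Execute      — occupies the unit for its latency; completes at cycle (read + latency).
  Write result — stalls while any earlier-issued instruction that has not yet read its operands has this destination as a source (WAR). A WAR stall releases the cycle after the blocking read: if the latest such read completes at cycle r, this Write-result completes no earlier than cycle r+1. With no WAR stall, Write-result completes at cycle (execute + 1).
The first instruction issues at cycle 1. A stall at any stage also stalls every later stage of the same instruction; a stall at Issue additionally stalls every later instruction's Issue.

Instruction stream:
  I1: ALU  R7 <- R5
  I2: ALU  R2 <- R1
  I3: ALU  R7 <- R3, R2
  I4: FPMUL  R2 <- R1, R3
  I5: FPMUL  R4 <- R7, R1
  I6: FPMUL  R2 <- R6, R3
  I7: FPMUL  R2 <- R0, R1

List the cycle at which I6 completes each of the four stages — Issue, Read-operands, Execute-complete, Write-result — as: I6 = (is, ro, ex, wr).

I6 = (26, 27, 32, 33)

cycle 1: I1→ALU
cycle 2: I1 RO
cycle 3: I1 EX
cycle 4: I1 WR R7
cycle 5: I2→ALU
cycle 6: I2 RO
cycle 7: I2 EX
cycle 8: I2 WR R2
cycle 9: I3→ALU
cycle 10: I3 RO · I4→FPMUL
cycle 11: I3 EX · I4 RO
cycle 12: I3 WR R7
cycle 16: I4 EX
cycle 17: I4 WR R2
cycle 18: I5→FPMUL
cycle 19: I5 RO
cycle 24: I5 EX
cycle 25: I5 WR R4
cycle 26: I6→FPMUL
cycle 27: I6 RO
cycle 32: I6 EX
cycle 33: I6 WR R2
cycle 34: I7→FPMUL
cycle 35: I7 RO
cycle 40: I7 EX
cycle 41: I7 WR R2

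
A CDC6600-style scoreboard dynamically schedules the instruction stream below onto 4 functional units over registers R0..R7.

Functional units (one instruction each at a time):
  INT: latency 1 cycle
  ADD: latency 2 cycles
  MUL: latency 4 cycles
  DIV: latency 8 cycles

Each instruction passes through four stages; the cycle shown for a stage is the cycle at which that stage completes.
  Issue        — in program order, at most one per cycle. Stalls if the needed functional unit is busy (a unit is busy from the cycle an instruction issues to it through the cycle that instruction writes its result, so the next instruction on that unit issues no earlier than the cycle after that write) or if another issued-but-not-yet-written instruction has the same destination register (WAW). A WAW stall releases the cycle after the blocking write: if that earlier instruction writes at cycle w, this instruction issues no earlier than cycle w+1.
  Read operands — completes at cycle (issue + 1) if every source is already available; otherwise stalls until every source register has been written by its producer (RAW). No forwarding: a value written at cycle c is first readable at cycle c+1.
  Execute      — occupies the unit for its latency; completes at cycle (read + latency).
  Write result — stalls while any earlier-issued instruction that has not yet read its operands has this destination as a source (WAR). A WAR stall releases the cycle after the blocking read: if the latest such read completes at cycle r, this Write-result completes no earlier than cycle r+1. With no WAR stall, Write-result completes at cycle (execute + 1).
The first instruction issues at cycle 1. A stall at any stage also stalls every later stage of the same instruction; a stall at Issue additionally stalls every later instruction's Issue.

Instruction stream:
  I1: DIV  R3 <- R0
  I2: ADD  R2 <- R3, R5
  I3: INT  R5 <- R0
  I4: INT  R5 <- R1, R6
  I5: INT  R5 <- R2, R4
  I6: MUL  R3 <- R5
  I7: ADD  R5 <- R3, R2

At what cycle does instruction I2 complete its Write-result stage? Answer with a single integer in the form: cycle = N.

cycle 1: I1→DIV
cycle 2: I1 RO · I2→ADD
cycle 3: I3→INT
cycle 4: I3 RO
cycle 5: I3 EX
cycle 10: I1 EX
cycle 11: I1 WR R3
cycle 12: I2 RO
cycle 13: I3 WR R5
cycle 14: I2 EX · I4→INT
cycle 15: I2 WR R2 · I4 RO
cycle 16: I4 EX
cycle 17: I4 WR R5
cycle 18: I5→INT
cycle 19: I5 RO · I6→MUL
cycle 20: I5 EX
cycle 21: I5 WR R5
cycle 22: I6 RO · I7→ADD
cycle 26: I6 EX
cycle 27: I6 WR R3
cycle 28: I7 RO
cycle 30: I7 EX
cycle 31: I7 WR R5

cycle = 15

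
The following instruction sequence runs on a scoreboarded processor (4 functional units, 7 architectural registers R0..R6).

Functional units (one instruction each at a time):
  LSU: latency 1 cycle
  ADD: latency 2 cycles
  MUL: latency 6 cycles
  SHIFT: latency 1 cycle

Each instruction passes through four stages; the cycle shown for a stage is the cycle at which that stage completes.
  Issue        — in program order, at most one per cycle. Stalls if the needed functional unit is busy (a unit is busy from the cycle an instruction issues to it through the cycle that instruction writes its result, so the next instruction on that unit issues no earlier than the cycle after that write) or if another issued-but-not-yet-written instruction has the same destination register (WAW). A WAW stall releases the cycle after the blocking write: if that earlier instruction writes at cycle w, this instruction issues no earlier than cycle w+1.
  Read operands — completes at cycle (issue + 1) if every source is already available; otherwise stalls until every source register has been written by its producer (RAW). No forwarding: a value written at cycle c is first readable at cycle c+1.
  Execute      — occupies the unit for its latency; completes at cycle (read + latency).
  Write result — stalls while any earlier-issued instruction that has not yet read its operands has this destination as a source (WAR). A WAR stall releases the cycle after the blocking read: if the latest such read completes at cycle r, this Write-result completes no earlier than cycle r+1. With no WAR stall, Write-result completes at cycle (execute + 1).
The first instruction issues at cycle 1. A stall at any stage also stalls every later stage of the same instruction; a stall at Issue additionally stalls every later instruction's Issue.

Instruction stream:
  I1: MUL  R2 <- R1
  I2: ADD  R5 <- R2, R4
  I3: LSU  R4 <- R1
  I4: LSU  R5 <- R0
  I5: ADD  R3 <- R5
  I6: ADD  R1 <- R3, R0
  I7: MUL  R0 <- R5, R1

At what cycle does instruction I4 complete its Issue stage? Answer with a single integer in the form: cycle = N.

cycle = 14

  I1 | 1 | 2 | 8 | 9
  I2 | 2 | 10 | 12 | 13   RAW R2: wait I1 write@9
  I3 | 3 | 4 | 5 | 11   WAR R4: wait I2 read@10
  I4 | 14 | 15 | 16 | 17   WAW R5: wait I2 write@13
  I5 | 15 | 18 | 20 | 21   RAW R5: wait I4 write@17
  I6 | 22 | 23 | 25 | 26   struct: ADD busy until I5 writes@21
  I7 | 23 | 27 | 33 | 34   RAW R1: wait I6 write@26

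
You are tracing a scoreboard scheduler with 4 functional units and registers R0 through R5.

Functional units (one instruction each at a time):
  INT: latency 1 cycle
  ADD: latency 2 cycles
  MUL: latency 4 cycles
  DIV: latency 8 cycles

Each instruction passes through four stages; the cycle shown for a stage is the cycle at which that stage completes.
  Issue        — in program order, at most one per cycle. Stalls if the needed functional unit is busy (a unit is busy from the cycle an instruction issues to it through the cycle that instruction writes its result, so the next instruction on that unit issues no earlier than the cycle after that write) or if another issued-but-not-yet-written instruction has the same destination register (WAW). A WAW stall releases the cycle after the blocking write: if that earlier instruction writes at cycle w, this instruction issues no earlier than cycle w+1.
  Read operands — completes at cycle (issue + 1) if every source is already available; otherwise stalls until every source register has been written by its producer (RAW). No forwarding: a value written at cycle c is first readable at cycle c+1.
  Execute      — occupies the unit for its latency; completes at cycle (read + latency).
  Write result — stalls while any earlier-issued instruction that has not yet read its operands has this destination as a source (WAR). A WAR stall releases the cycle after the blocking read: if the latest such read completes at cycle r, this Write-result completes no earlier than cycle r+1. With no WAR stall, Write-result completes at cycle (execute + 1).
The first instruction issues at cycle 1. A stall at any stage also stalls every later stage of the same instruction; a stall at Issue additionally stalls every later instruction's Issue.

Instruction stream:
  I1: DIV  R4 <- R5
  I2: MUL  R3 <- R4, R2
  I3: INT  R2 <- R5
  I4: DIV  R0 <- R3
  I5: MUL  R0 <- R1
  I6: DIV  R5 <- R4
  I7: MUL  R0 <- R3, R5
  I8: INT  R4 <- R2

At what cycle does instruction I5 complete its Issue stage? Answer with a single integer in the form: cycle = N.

c1: issue I1 (DIV)
c2: I1 read-ops; issue I2 (MUL)
c3: issue I3 (INT)
c4: I3 read-ops
c5: I3 finished on INT
c10: I1 finished on DIV
c11: I1→R4
c12: I2 read-ops; issue I4 (DIV)
c13: I3→R2
c16: I2 finished on MUL
c17: I2→R3
c18: I4 read-ops
c26: I4 finished on DIV
c27: I4→R0
c28: issue I5 (MUL)
c29: I5 read-ops; issue I6 (DIV)
c30: I6 read-ops
c33: I5 finished on MUL
c34: I5→R0
c35: issue I7 (MUL)
c36: issue I8 (INT)
c37: I8 read-ops
c38: I6 finished on DIV; I8 finished on INT
c39: I6→R5; I8→R4
c40: I7 read-ops
c44: I7 finished on MUL
c45: I7→R0

cycle = 28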